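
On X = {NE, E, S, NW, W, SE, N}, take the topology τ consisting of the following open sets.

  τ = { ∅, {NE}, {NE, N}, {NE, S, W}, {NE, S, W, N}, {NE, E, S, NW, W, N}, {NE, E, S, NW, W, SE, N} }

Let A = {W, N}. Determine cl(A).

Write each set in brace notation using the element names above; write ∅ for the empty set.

closure: X∖int(X∖A) = X∖{NE} = {E, S, NW, W, SE, N}

{E, S, NW, W, SE, N}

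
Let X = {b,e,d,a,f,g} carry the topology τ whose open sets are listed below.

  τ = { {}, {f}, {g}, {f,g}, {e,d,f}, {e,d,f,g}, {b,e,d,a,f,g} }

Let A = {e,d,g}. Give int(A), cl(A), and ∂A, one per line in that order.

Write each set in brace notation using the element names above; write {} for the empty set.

interior: largest open inside A is {g} (from {}, {g})
cl via duality: int({b,a,f}) = {f}, so X∖{f} = {b,e,d,a,g}
cl∖int = {b,e,d,a}

int(A) = {g}
cl(A)  = {b,e,d,a,g}
∂A     = {b,e,d,a}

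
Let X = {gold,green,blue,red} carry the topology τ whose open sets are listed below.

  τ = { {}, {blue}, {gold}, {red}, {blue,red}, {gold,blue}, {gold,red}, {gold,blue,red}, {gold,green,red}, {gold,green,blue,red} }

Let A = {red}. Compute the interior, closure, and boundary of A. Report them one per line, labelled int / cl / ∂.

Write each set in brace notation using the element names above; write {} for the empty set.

int(A) = {red}
cl(A)  = {green,red}
∂A     = {green}

interior: largest open inside A is {red} (from {}, {red})
cl via duality: int({gold,green,blue}) = {gold,blue}, so X∖{gold,blue} = {green,red}
cl∖int = {green}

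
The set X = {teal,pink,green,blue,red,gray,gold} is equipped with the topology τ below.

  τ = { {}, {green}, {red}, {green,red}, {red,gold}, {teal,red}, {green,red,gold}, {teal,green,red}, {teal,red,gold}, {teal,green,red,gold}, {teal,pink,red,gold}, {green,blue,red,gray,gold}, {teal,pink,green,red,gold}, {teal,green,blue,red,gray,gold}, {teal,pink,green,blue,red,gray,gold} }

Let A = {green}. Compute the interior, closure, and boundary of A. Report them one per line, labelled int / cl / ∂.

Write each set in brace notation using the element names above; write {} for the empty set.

int(A) = {green}
cl(A)  = {green,blue,gray}
∂A     = {blue,gray}

U open, U⊆A: {}, {green}. int(A) = ⋃ = {green}
X∖A={teal,pink,blue,red,gray,gold}, int(X∖A)={teal,pink,red,gold}, hence cl(A)={green,blue,gray}
∂A: remove int from cl → {blue,gray}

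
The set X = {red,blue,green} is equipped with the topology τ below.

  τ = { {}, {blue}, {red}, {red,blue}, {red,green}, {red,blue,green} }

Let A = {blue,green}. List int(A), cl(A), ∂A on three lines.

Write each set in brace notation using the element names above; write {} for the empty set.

U open, U⊆A: {}, {blue}. int(A) = ⋃ = {blue}
X∖A={red}, int(X∖A)={red}, hence cl(A)={blue,green}
∂A: remove int from cl → {green}

int(A) = {blue}
cl(A)  = {blue,green}
∂A     = {green}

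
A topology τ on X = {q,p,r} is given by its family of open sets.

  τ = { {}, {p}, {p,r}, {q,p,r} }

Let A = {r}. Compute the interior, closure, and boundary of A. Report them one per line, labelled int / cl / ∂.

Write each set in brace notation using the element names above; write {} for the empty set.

int(A) = {}
cl(A)  = {q,r}
∂A     = {q,r}

U open, U⊆A: {}. int(A) = ⋃ = {}
X∖A={q,p}, int(X∖A)={p}, hence cl(A)={q,r}
∂A: remove int from cl → {q,r}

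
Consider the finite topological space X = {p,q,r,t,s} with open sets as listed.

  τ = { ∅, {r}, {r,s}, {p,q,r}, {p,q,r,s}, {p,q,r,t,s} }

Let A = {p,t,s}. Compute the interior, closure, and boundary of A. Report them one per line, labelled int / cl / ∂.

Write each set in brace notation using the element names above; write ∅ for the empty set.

open subsets of A: ∅; so int(A) = ∅
closure: X∖int(X∖A) = X∖{r} = {p,q,t,s}
∂A = {p,q,t,s} minus ∅ = {p,q,t,s}

int(A) = ∅
cl(A)  = {p,q,t,s}
∂A     = {p,q,t,s}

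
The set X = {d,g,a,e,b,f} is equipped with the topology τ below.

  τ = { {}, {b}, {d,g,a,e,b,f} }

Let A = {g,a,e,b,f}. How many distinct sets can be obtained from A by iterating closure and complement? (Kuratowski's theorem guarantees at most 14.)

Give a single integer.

X∖A={d}, int(X∖A)={}, hence cl(A)={d,g,a,e,b,f}
Orbit (k=closure, c=complement):
  1. A     = {g,a,e,b,f}
  2. kA    = {d,g,a,e,b,f}
  3. cA    = {d}
  4. ckA   = {}
  5. kcA   = {d,g,a,e,f}
  6. ckcA  = {b}
(closed under both — stop)

6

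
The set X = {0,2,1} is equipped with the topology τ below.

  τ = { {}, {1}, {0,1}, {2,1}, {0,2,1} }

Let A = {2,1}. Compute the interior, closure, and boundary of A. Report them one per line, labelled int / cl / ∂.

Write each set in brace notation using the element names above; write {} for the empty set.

open subsets of A: {}, {1}, {2,1}; so int(A) = {2,1}
closure: X∖int(X∖A) = X∖{} = {0,2,1}
∂A = {0,2,1} minus {2,1} = {0}

int(A) = {2,1}
cl(A)  = {0,2,1}
∂A     = {0}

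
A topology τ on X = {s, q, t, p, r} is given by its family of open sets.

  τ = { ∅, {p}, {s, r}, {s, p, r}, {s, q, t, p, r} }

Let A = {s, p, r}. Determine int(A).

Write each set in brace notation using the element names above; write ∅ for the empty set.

opens ⊆ A: ∅, {p}, {s, r}, {s, p, r}; union → int = {s, p, r}

{s, p, r}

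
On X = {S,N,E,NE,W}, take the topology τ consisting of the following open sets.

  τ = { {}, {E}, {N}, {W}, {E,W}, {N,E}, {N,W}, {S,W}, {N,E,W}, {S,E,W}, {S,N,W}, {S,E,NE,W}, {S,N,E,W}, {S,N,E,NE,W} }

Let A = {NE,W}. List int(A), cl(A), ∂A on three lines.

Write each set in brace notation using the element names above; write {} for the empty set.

U open, U⊆A: {}, {W}. int(A) = ⋃ = {W}
X∖A={S,N,E}, int(X∖A)={N,E}, hence cl(A)={S,NE,W}
∂A: remove int from cl → {S,NE}

int(A) = {W}
cl(A)  = {S,NE,W}
∂A     = {S,NE}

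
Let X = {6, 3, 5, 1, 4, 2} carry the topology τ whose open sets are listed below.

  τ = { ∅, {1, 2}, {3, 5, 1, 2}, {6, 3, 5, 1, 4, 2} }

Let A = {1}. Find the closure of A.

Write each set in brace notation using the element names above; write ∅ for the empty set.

{6, 3, 5, 1, 4, 2}

cl via duality: int({6, 3, 5, 4, 2}) = ∅, so X∖∅ = {6, 3, 5, 1, 4, 2}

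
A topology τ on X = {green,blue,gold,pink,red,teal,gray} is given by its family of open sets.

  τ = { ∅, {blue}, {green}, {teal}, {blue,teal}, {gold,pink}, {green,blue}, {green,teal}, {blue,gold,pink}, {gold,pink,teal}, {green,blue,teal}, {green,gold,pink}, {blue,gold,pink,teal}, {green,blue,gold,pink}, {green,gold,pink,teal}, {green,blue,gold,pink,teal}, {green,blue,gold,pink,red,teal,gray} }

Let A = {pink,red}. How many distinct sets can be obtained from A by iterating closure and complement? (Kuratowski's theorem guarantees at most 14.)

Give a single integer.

cl via duality: int({green,blue,gold,teal,gray}) = {green,blue,teal}, so X∖{green,blue,teal} = {gold,pink,red,gray}
Write k for closure, c for complement:
  1. A     = {pink,red}
  2. kA    = {gold,pink,red,gray}
  3. cA    = {green,blue,gold,teal,gray}
  4. ckA   = {green,blue,teal}
  5. kcA   = {green,blue,gold,pink,red,teal,gray}
  6. kckA  = {green,blue,red,teal,gray}
  7. ckcA  = ∅
  8. ckckA = {gold,pink}
applying k or c yields no new set

8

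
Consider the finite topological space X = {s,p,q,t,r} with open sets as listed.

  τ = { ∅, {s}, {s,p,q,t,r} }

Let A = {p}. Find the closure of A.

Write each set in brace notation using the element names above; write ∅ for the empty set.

closure: X∖int(X∖A) = X∖{s} = {p,q,t,r}

{p,q,t,r}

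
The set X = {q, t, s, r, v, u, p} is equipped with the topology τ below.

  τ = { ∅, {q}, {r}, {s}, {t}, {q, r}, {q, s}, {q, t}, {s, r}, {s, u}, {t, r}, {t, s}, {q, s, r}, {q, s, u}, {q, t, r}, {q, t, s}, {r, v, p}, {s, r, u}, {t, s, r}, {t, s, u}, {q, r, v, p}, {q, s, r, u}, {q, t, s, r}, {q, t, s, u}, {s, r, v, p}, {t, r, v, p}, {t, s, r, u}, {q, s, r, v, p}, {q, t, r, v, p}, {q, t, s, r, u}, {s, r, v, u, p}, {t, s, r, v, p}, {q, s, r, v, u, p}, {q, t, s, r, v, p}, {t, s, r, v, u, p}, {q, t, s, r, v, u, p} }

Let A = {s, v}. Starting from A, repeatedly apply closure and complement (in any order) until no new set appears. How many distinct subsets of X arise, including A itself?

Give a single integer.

closure: X∖int(X∖A) = X∖{q, t, r} = {s, v, u, p}
Let k=closure and c=complement:
  1. A     = {s, v}
  2. kA    = {s, v, u, p}
  3. cA    = {q, t, r, u, p}
  4. ckA   = {q, t, r}
  5. kcA   = {q, t, r, v, u, p}
  6. kckA  = {q, t, r, v, p}
  7. ckcA  = {s}
  8. ckckA = {s, u}
— saturated at 8

8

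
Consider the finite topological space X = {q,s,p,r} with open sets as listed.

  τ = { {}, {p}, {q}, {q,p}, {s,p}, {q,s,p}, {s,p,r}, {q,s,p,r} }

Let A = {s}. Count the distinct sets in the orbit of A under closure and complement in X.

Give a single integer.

6

cl via duality: int({q,p,r}) = {q,p}, so X∖{q,p} = {s,r}
Write k for closure, c for complement:
  1. A     = {s}
  2. kA    = {s,r}
  3. cA    = {q,p,r}
  4. ckA   = {q,p}
  5. kcA   = {q,s,p,r}
  6. ckcA  = {}
applying k or c yields no new set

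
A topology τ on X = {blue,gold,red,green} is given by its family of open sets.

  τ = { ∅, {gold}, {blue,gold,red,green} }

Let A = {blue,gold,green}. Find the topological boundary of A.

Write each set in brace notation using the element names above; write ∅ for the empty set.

{blue,red,green}

opens ⊆ A: ∅, {gold}; union → int = {gold}
complement {red}; its interior ∅; cl(A) = X∖∅ = {blue,gold,red,green}
boundary = {blue,gold,red,green} ∖ {gold} = {blue,red,green}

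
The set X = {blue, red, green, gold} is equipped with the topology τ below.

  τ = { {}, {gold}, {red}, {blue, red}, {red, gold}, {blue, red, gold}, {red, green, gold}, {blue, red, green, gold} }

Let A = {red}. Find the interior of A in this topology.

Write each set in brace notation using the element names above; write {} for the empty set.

{red}

open subsets of A: {}, {red}; so int(A) = {red}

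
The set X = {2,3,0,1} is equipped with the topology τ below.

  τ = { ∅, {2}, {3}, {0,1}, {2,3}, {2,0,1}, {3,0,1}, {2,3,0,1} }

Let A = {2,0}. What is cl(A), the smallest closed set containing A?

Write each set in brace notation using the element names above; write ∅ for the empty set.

{2,0,1}

X∖A={3,1}, int(X∖A)={3}, hence cl(A)={2,0,1}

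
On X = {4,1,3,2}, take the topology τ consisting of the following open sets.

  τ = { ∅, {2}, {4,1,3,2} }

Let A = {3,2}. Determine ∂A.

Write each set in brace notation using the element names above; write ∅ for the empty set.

U open, U⊆A: ∅, {2}. int(A) = ⋃ = {2}
X∖A={4,1}, int(X∖A)=∅, hence cl(A)={4,1,3,2}
∂A: remove int from cl → {4,1,3}

{4,1,3}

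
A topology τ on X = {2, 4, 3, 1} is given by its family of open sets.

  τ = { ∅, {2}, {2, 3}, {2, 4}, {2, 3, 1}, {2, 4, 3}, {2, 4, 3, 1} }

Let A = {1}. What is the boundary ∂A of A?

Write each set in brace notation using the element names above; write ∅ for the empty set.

interior: largest open inside A is ∅ (from ∅)
cl via duality: int({2, 4, 3}) = {2, 4, 3}, so X∖{2, 4, 3} = {1}
cl∖int = {1}

{1}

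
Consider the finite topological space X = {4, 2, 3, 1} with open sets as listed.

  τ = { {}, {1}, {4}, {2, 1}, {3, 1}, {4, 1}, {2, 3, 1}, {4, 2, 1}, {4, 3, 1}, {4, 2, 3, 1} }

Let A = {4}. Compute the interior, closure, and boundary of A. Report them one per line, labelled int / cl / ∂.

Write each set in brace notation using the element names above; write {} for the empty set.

int(A) = {4}
cl(A)  = {4}
∂A     = {}

open subsets of A: {}, {4}; so int(A) = {4}
closure: X∖int(X∖A) = X∖{2, 3, 1} = {4}
∂A = {4} minus {4} = {}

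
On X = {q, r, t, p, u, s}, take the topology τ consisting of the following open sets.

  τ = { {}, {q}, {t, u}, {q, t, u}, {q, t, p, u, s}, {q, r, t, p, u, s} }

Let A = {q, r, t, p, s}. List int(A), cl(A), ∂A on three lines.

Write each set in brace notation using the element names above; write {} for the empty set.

int(A) = {q}
cl(A)  = {q, r, t, p, u, s}
∂A     = {r, t, p, u, s}

opens ⊆ A: {}, {q}; union → int = {q}
complement {u}; its interior {}; cl(A) = X∖{} = {q, r, t, p, u, s}
boundary = {q, r, t, p, u, s} ∖ {q} = {r, t, p, u, s}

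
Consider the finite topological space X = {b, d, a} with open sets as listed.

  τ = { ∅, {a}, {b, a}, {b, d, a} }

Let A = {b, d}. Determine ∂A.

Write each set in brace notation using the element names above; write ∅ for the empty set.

{b, d}

U open, U⊆A: ∅. int(A) = ⋃ = ∅
X∖A={a}, int(X∖A)={a}, hence cl(A)={b, d}
∂A: remove int from cl → {b, d}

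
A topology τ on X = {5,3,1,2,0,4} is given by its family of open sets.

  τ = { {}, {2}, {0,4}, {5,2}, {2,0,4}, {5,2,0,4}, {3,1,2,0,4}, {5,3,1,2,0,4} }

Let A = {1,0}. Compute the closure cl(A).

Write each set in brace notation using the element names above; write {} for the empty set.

{3,1,0,4}

closure: X∖int(X∖A) = X∖{5,2} = {3,1,0,4}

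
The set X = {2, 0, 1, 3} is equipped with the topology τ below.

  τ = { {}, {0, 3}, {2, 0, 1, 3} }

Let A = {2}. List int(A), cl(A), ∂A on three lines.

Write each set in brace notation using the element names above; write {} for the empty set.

open subsets of A: {}; so int(A) = {}
closure: X∖int(X∖A) = X∖{0, 3} = {2, 1}
∂A = {2, 1} minus {} = {2, 1}

int(A) = {}
cl(A)  = {2, 1}
∂A     = {2, 1}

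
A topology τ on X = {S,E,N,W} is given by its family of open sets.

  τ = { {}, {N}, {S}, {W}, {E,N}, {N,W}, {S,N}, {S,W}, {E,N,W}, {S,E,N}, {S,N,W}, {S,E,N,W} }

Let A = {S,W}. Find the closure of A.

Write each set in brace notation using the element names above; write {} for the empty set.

{S,W}

cl via duality: int({E,N}) = {E,N}, so X∖{E,N} = {S,W}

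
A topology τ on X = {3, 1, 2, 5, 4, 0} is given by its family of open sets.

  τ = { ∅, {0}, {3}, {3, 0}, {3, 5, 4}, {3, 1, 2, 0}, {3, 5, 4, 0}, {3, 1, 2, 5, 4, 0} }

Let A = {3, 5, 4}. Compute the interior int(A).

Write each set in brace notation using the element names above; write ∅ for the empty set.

U open, U⊆A: ∅, {3}, {3, 5, 4}. int(A) = ⋃ = {3, 5, 4}

{3, 5, 4}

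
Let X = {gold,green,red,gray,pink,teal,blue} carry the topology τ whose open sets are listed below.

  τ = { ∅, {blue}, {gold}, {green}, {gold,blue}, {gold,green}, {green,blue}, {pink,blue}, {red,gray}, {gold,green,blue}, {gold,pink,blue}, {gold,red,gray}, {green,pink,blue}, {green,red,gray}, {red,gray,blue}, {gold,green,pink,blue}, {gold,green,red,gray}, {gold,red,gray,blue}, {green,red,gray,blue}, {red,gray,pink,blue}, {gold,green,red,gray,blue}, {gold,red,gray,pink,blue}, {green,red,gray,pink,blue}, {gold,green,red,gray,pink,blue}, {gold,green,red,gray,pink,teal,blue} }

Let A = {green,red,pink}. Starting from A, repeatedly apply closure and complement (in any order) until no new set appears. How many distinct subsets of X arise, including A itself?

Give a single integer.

X∖A={gold,gray,teal,blue}, int(X∖A)={gold,blue}, hence cl(A)={green,red,gray,pink,teal}
Orbit (k=closure, c=complement):
  1. A     = {green,red,pink}
  2. kA    = {green,red,gray,pink,teal}
  3. cA    = {gold,gray,teal,blue}
  4. ckA   = {gold,blue}
  5. kcA   = {gold,red,gray,pink,teal,blue}
  6. kckA  = {gold,pink,teal,blue}
  7. ckcA  = {green}
  8. ckckA = {green,red,gray}
  9. kckcA = {green,teal}
  10. kckckA = {green,red,gray,teal}
  11. ckckcA = {gold,red,gray,pink,blue}
  12. ckckckA = {gold,pink,blue}
(closed under both — stop)

12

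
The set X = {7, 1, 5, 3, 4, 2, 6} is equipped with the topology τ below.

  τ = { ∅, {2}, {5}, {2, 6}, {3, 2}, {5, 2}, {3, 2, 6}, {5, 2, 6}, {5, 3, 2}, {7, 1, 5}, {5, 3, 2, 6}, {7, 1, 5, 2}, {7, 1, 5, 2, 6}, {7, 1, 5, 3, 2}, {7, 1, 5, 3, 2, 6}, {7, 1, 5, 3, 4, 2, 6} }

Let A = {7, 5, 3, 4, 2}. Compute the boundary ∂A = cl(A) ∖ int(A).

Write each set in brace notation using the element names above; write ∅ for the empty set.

U open, U⊆A: ∅, {2}, {5}, {3, 2}, {5, 2}, {5, 3, 2}. int(A) = ⋃ = {5, 3, 2}
X∖A={1, 6}, int(X∖A)=∅, hence cl(A)={7, 1, 5, 3, 4, 2, 6}
∂A: remove int from cl → {7, 1, 4, 6}

{7, 1, 4, 6}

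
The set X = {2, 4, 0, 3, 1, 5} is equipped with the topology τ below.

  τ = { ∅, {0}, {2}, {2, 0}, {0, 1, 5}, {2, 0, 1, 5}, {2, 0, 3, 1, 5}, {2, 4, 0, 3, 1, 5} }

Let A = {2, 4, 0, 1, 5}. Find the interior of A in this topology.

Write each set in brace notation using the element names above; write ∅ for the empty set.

{2, 0, 1, 5}

interior: largest open inside A is {2, 0, 1, 5} (from ∅, {0}, {2}, {2, 0}, {0, 1, 5}, {2, 0, 1, 5})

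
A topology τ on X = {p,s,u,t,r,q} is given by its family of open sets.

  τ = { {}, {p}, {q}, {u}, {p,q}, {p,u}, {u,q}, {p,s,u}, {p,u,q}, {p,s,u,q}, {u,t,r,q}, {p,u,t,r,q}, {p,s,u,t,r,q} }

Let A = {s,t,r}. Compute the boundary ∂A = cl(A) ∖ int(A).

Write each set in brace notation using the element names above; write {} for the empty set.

{s,t,r}

U open, U⊆A: {}. int(A) = ⋃ = {}
X∖A={p,u,q}, int(X∖A)={p,u,q}, hence cl(A)={s,t,r}
∂A: remove int from cl → {s,t,r}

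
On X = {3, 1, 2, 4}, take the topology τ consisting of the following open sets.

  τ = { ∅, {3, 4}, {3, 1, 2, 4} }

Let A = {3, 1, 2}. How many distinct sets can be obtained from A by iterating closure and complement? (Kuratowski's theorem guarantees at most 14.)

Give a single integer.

cl via duality: int({4}) = ∅, so X∖∅ = {3, 1, 2, 4}
Write k for closure, c for complement:
  1. A     = {3, 1, 2}
  2. kA    = {3, 1, 2, 4}
  3. cA    = {4}
  4. ckA   = ∅
applying k or c yields no new set

4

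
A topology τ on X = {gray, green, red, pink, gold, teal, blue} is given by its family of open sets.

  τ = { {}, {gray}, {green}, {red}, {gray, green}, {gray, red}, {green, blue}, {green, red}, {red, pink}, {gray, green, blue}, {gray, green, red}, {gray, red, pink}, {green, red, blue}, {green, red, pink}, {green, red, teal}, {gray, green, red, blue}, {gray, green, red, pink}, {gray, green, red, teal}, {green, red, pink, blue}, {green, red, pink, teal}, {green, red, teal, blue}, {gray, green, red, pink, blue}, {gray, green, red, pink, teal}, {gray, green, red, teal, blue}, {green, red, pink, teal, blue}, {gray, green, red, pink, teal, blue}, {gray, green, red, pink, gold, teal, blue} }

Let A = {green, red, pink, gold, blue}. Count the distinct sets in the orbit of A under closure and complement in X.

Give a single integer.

cl via duality: int({gray, teal}) = {gray}, so X∖{gray} = {green, red, pink, gold, teal, blue}
Write k for closure, c for complement:
  1. A     = {green, red, pink, gold, blue}
  2. kA    = {green, red, pink, gold, teal, blue}
  3. cA    = {gray, teal}
  4. ckA   = {gray}
  5. kcA   = {gray, gold, teal}
  6. kckA  = {gray, gold}
  7. ckcA  = {green, red, pink, blue}
  8. ckckA = {green, red, pink, teal, blue}
applying k or c yields no new set

8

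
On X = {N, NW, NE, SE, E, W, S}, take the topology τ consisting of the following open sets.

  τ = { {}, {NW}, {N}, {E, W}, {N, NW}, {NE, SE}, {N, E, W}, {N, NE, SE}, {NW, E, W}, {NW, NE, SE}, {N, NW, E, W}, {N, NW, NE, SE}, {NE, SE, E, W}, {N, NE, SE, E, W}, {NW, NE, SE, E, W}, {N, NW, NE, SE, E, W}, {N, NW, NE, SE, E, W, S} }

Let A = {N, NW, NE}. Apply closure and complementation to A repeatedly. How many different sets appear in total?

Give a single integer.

10

complement {SE, E, W, S}; its interior {E, W}; cl(A) = X∖{E, W} = {N, NW, NE, SE, S}
With k = closure, c = complement:
  1. A     = {N, NW, NE}
  2. kA    = {N, NW, NE, SE, S}
  3. cA    = {SE, E, W, S}
  4. ckA   = {E, W}
  5. kcA   = {NE, SE, E, W, S}
  6. kckA  = {E, W, S}
  7. ckcA  = {N, NW}
  8. ckckA = {N, NW, NE, SE}
  9. kckcA = {N, NW, S}
  10. ckckcA = {NE, SE, E, W}
k, c of each give nothing new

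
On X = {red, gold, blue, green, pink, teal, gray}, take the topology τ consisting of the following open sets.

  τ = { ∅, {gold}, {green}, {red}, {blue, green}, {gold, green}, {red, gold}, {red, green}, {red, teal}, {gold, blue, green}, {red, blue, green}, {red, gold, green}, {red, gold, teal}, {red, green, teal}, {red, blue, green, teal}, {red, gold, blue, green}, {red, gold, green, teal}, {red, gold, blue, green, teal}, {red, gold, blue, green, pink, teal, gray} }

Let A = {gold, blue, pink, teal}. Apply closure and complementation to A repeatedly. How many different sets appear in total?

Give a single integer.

8

cl via duality: int({red, green, gray}) = {red, green}, so X∖{red, green} = {gold, blue, pink, teal, gray}
Write k for closure, c for complement:
  1. A     = {gold, blue, pink, teal}
  2. kA    = {gold, blue, pink, teal, gray}
  3. cA    = {red, green, gray}
  4. ckA   = {red, green}
  5. kcA   = {red, blue, green, pink, teal, gray}
  6. ckcA  = {gold}
  7. kckcA = {gold, pink, gray}
  8. ckckcA = {red, blue, green, teal}
applying k or c yields no new set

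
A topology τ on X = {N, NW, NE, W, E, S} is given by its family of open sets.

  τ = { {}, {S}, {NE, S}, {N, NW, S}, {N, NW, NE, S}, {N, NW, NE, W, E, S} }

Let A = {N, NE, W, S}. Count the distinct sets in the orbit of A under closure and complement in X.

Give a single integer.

6

closure: X∖int(X∖A) = X∖{} = {N, NW, NE, W, E, S}
Let k=closure and c=complement:
  1. A     = {N, NE, W, S}
  2. kA    = {N, NW, NE, W, E, S}
  3. cA    = {NW, E}
  4. ckA   = {}
  5. kcA   = {N, NW, W, E}
  6. ckcA  = {NE, S}
— saturated at 6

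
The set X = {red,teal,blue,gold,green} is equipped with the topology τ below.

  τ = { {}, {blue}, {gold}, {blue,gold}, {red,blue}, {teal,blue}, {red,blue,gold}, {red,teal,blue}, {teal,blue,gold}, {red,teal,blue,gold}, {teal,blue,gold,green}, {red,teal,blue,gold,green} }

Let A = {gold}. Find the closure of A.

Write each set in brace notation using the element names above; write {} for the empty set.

cl via duality: int({red,teal,blue,green}) = {red,teal,blue}, so X∖{red,teal,blue} = {gold,green}

{gold,green}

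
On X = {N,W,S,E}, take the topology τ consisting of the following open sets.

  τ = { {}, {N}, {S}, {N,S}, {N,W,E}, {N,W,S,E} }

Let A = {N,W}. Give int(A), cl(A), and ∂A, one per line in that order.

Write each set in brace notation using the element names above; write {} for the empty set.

opens ⊆ A: {}, {N}; union → int = {N}
complement {S,E}; its interior {S}; cl(A) = X∖{S} = {N,W,E}
boundary = {N,W,E} ∖ {N} = {W,E}

int(A) = {N}
cl(A)  = {N,W,E}
∂A     = {W,E}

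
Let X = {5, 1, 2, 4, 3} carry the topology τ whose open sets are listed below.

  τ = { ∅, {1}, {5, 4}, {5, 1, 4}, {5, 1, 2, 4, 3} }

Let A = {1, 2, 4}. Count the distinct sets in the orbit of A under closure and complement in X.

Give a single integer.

8

cl via duality: int({5, 3}) = ∅, so X∖∅ = {5, 1, 2, 4, 3}
Write k for closure, c for complement:
  1. A     = {1, 2, 4}
  2. kA    = {5, 1, 2, 4, 3}
  3. cA    = {5, 3}
  4. ckA   = ∅
  5. kcA   = {5, 2, 4, 3}
  6. ckcA  = {1}
  7. kckcA = {1, 2, 3}
  8. ckckcA = {5, 4}
applying k or c yields no new set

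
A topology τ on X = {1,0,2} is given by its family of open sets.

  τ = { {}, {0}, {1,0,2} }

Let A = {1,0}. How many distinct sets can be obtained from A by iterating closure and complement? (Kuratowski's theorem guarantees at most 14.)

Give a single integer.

6

complement {2}; its interior {}; cl(A) = X∖{} = {1,0,2}
With k = closure, c = complement:
  1. A     = {1,0}
  2. kA    = {1,0,2}
  3. cA    = {2}
  4. ckA   = {}
  5. kcA   = {1,2}
  6. ckcA  = {0}
k, c of each give nothing new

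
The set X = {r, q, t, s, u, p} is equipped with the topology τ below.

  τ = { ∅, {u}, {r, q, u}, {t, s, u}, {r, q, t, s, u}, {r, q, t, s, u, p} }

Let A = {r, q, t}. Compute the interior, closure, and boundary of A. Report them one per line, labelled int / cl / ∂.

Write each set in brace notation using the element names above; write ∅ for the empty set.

open subsets of A: ∅; so int(A) = ∅
closure: X∖int(X∖A) = X∖{u} = {r, q, t, s, p}
∂A = {r, q, t, s, p} minus ∅ = {r, q, t, s, p}

int(A) = ∅
cl(A)  = {r, q, t, s, p}
∂A     = {r, q, t, s, p}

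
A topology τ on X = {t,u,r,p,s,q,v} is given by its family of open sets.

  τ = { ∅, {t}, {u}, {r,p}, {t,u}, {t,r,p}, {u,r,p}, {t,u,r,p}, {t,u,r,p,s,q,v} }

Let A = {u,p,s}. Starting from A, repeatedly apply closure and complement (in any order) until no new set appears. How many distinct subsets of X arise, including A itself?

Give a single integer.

10

closure: X∖int(X∖A) = X∖{t} = {u,r,p,s,q,v}
Let k=closure and c=complement:
  1. A     = {u,p,s}
  2. kA    = {u,r,p,s,q,v}
  3. cA    = {t,r,q,v}
  4. ckA   = {t}
  5. kcA   = {t,r,p,s,q,v}
  6. kckA  = {t,s,q,v}
  7. ckcA  = {u}
  8. ckckA = {u,r,p}
  9. kckcA = {u,s,q,v}
  10. ckckcA = {t,r,p}
— saturated at 10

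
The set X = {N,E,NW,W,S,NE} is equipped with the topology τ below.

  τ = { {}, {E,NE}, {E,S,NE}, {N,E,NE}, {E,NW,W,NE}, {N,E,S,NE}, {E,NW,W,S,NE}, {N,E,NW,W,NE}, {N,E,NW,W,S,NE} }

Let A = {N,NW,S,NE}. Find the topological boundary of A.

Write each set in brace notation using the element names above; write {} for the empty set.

{N,E,NW,W,S,NE}

interior: largest open inside A is {} (from {})
cl via duality: int({E,W}) = {}, so X∖{} = {N,E,NW,W,S,NE}
cl∖int = {N,E,NW,W,S,NE}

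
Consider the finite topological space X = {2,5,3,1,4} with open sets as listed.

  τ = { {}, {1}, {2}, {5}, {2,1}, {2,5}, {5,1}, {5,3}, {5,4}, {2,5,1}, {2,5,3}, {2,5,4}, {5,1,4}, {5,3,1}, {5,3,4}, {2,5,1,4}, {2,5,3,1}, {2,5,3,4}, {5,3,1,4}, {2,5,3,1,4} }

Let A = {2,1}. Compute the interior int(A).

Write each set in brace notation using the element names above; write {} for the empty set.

U open, U⊆A: {}, {1}, {2}, {2,1}. int(A) = ⋃ = {2,1}

{2,1}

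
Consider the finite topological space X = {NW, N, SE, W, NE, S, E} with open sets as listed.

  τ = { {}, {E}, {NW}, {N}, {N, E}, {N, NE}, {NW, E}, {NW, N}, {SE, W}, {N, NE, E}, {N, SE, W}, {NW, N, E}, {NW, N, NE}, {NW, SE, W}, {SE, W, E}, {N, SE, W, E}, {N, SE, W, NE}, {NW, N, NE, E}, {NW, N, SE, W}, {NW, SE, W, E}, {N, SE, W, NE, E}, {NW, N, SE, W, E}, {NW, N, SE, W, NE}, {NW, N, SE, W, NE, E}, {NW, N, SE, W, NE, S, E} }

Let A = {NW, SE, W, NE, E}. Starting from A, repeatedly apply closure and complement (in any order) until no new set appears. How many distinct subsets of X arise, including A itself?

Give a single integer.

8

cl via duality: int({N, S}) = {N}, so X∖{N} = {NW, SE, W, NE, S, E}
Write k for closure, c for complement:
  1. A     = {NW, SE, W, NE, E}
  2. kA    = {NW, SE, W, NE, S, E}
  3. cA    = {N, S}
  4. ckA   = {N}
  5. kcA   = {N, NE, S}
  6. ckcA  = {NW, SE, W, E}
  7. kckcA = {NW, SE, W, S, E}
  8. ckckcA = {N, NE}
applying k or c yields no new set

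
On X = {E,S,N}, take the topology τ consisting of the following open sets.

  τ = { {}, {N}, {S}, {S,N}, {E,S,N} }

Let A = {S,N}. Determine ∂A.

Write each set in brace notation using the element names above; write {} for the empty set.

{E}

U open, U⊆A: {}, {S}, {N}, {S,N}. int(A) = ⋃ = {S,N}
X∖A={E}, int(X∖A)={}, hence cl(A)={E,S,N}
∂A: remove int from cl → {E}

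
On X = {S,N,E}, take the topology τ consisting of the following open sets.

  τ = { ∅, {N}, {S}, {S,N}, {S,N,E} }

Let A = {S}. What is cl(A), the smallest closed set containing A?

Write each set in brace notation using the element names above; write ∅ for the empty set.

closure: X∖int(X∖A) = X∖{N} = {S,E}

{S,E}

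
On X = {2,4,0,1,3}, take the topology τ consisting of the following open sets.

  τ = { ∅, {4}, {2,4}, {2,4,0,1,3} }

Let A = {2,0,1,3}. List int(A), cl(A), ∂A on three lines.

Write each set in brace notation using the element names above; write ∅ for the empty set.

interior: largest open inside A is ∅ (from ∅)
cl via duality: int({4}) = {4}, so X∖{4} = {2,0,1,3}
cl∖int = {2,0,1,3}

int(A) = ∅
cl(A)  = {2,0,1,3}
∂A     = {2,0,1,3}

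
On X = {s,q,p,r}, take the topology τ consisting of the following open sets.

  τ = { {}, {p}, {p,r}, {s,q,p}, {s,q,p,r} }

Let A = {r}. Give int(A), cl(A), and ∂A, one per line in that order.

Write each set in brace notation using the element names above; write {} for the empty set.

int(A) = {}
cl(A)  = {r}
∂A     = {r}

open subsets of A: {}; so int(A) = {}
closure: X∖int(X∖A) = X∖{s,q,p} = {r}
∂A = {r} minus {} = {r}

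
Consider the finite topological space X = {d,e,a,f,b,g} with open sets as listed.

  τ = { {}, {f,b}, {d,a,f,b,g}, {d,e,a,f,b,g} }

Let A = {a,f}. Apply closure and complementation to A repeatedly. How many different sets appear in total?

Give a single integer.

4

complement {d,e,b,g}; its interior {}; cl(A) = X∖{} = {d,e,a,f,b,g}
With k = closure, c = complement:
  1. A     = {a,f}
  2. kA    = {d,e,a,f,b,g}
  3. cA    = {d,e,b,g}
  4. ckA   = {}
k, c of each give nothing new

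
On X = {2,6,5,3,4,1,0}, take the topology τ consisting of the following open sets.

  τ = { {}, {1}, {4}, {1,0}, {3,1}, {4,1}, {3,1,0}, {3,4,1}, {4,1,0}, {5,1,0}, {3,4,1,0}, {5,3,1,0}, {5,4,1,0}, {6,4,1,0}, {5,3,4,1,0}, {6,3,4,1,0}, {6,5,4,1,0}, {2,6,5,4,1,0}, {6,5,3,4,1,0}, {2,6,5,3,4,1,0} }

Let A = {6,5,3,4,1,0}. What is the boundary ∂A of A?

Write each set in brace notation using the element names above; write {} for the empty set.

{2}

interior: largest open inside A is {6,5,3,4,1,0} (from {}, {1}, {4}, {3,1}, {1,0}, {4,1}, {3,1,0}, {4,1,0}, {3,4,1}, {5,1,0}, {5,3,1,0}, {5,4,1,0}, {3,4,1,0}, {6,4,1,0}, {6,5,4,1,0}, {5,3,4,1,0}, {6,3,4,1,0}, {6,5,3,4,1,0})
cl via duality: int({2}) = {}, so X∖{} = {2,6,5,3,4,1,0}
cl∖int = {2}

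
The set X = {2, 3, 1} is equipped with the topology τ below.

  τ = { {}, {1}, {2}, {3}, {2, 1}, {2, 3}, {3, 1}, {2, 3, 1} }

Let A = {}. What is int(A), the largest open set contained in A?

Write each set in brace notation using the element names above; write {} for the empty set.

{}

U open, U⊆A: {}. int(A) = ⋃ = {}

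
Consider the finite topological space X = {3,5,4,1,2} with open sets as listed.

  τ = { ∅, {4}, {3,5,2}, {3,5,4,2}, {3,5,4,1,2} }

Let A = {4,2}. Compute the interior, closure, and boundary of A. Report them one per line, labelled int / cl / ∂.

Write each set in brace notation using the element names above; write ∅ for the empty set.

int(A) = {4}
cl(A)  = {3,5,4,1,2}
∂A     = {3,5,1,2}

U open, U⊆A: ∅, {4}. int(A) = ⋃ = {4}
X∖A={3,5,1}, int(X∖A)=∅, hence cl(A)={3,5,4,1,2}
∂A: remove int from cl → {3,5,1,2}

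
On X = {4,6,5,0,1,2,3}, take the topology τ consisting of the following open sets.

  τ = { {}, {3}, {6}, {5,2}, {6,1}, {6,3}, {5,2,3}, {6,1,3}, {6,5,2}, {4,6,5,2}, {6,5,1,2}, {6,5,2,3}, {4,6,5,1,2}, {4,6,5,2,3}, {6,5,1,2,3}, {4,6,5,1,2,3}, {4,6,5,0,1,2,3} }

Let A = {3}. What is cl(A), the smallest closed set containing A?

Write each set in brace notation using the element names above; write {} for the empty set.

{0,3}

complement {4,6,5,0,1,2}; its interior {4,6,5,1,2}; cl(A) = X∖{4,6,5,1,2} = {0,3}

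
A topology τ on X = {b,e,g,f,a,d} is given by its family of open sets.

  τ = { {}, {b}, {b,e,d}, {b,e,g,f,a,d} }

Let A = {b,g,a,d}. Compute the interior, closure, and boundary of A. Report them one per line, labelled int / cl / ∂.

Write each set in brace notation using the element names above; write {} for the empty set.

int(A) = {b}
cl(A)  = {b,e,g,f,a,d}
∂A     = {e,g,f,a,d}

open subsets of A: {}, {b}; so int(A) = {b}
closure: X∖int(X∖A) = X∖{} = {b,e,g,f,a,d}
∂A = {b,e,g,f,a,d} minus {b} = {e,g,f,a,d}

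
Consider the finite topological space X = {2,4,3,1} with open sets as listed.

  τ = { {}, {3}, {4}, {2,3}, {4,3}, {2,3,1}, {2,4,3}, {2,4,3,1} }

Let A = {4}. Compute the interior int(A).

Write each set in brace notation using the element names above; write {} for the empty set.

{4}

opens ⊆ A: {}, {4}; union → int = {4}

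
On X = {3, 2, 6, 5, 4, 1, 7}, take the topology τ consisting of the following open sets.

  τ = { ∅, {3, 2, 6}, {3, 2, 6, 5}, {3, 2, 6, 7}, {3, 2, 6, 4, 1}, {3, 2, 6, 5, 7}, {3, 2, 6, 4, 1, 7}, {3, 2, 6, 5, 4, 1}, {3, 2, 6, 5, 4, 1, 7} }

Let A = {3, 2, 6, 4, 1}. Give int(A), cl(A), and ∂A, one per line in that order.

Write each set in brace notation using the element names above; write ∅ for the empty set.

interior: largest open inside A is {3, 2, 6, 4, 1} (from ∅, {3, 2, 6}, {3, 2, 6, 4, 1})
cl via duality: int({5, 7}) = ∅, so X∖∅ = {3, 2, 6, 5, 4, 1, 7}
cl∖int = {5, 7}

int(A) = {3, 2, 6, 4, 1}
cl(A)  = {3, 2, 6, 5, 4, 1, 7}
∂A     = {5, 7}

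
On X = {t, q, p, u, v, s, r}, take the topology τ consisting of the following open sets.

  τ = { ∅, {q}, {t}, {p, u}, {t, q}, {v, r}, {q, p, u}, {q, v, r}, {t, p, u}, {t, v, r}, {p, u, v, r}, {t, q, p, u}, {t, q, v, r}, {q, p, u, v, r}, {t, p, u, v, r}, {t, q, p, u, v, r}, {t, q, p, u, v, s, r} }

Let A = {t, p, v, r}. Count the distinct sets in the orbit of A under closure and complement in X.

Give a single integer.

10

closure: X∖int(X∖A) = X∖{q} = {t, p, u, v, s, r}
Let k=closure and c=complement:
  1. A     = {t, p, v, r}
  2. kA    = {t, p, u, v, s, r}
  3. cA    = {q, u, s}
  4. ckA   = {q}
  5. kcA   = {q, p, u, s}
  6. kckA  = {q, s}
  7. ckcA  = {t, v, r}
  8. ckckA = {t, p, u, v, r}
  9. kckcA = {t, v, s, r}
  10. ckckcA = {q, p, u}
— saturated at 10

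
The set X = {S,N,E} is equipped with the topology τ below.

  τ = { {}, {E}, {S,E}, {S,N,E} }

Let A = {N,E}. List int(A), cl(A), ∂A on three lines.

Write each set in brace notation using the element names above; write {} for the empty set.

int(A) = {E}
cl(A)  = {S,N,E}
∂A     = {S,N}

interior: largest open inside A is {E} (from {}, {E})
cl via duality: int({S}) = {}, so X∖{} = {S,N,E}
cl∖int = {S,N}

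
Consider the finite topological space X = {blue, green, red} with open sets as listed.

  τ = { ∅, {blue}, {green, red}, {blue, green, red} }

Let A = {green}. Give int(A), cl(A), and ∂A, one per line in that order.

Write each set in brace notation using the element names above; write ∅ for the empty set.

interior: largest open inside A is ∅ (from ∅)
cl via duality: int({blue, red}) = {blue}, so X∖{blue} = {green, red}
cl∖int = {green, red}

int(A) = ∅
cl(A)  = {green, red}
∂A     = {green, red}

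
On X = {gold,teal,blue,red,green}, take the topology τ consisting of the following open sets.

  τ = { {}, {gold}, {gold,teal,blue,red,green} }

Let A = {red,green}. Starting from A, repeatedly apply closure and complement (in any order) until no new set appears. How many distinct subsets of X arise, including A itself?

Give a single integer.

6

complement {gold,teal,blue}; its interior {gold}; cl(A) = X∖{gold} = {teal,blue,red,green}
With k = closure, c = complement:
  1. A     = {red,green}
  2. kA    = {teal,blue,red,green}
  3. cA    = {gold,teal,blue}
  4. ckA   = {gold}
  5. kcA   = {gold,teal,blue,red,green}
  6. ckcA  = {}
k, c of each give nothing new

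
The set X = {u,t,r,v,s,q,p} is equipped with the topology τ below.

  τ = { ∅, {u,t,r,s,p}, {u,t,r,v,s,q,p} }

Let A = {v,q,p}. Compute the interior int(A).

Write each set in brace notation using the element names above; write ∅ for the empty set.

opens ⊆ A: ∅; union → int = ∅

∅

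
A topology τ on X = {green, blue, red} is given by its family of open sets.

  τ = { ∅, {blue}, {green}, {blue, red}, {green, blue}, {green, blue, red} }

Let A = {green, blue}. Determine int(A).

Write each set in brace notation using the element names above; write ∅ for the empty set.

{green, blue}

U open, U⊆A: ∅, {blue}, {green}, {green, blue}. int(A) = ⋃ = {green, blue}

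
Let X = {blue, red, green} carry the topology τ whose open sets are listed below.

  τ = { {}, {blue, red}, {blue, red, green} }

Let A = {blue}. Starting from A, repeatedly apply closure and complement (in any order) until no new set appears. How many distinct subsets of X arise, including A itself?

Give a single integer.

4

closure: X∖int(X∖A) = X∖{} = {blue, red, green}
Let k=closure and c=complement:
  1. A     = {blue}
  2. kA    = {blue, red, green}
  3. cA    = {red, green}
  4. ckA   = {}
— saturated at 4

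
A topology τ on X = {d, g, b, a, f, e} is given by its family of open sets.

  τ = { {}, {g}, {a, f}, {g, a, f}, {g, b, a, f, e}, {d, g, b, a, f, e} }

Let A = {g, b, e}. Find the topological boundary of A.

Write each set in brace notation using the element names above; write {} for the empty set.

{d, b, e}

U open, U⊆A: {}, {g}. int(A) = ⋃ = {g}
X∖A={d, a, f}, int(X∖A)={a, f}, hence cl(A)={d, g, b, e}
∂A: remove int from cl → {d, b, e}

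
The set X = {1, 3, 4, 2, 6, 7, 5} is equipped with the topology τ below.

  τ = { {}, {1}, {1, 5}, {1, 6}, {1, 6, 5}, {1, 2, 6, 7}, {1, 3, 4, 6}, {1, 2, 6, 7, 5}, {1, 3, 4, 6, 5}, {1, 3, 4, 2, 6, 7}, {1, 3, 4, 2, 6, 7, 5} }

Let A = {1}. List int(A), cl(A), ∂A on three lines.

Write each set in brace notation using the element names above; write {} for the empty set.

open subsets of A: {}, {1}; so int(A) = {1}
closure: X∖int(X∖A) = X∖{} = {1, 3, 4, 2, 6, 7, 5}
∂A = {1, 3, 4, 2, 6, 7, 5} minus {1} = {3, 4, 2, 6, 7, 5}

int(A) = {1}
cl(A)  = {1, 3, 4, 2, 6, 7, 5}
∂A     = {3, 4, 2, 6, 7, 5}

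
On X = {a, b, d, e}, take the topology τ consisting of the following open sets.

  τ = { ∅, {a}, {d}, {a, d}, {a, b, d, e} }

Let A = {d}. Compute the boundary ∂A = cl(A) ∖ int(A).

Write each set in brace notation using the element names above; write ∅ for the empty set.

opens ⊆ A: ∅, {d}; union → int = {d}
complement {a, b, e}; its interior {a}; cl(A) = X∖{a} = {b, d, e}
boundary = {b, d, e} ∖ {d} = {b, e}

{b, e}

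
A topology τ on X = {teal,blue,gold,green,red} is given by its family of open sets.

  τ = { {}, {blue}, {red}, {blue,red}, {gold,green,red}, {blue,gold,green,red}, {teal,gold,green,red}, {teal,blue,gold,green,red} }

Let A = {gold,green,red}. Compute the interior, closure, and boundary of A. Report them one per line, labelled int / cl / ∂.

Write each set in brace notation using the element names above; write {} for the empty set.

int(A) = {gold,green,red}
cl(A)  = {teal,gold,green,red}
∂A     = {teal}

opens ⊆ A: {}, {red}, {gold,green,red}; union → int = {gold,green,red}
complement {teal,blue}; its interior {blue}; cl(A) = X∖{blue} = {teal,gold,green,red}
boundary = {teal,gold,green,red} ∖ {gold,green,red} = {teal}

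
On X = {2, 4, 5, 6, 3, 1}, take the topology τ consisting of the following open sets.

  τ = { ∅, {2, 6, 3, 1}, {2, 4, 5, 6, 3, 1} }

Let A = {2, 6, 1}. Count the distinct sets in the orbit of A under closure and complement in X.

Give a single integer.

4

cl via duality: int({4, 5, 3}) = ∅, so X∖∅ = {2, 4, 5, 6, 3, 1}
Write k for closure, c for complement:
  1. A     = {2, 6, 1}
  2. kA    = {2, 4, 5, 6, 3, 1}
  3. cA    = {4, 5, 3}
  4. ckA   = ∅
applying k or c yields no new set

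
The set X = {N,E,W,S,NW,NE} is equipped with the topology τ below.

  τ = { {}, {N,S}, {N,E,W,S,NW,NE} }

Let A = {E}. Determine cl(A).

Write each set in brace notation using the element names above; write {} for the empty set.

{E,W,NW,NE}

cl via duality: int({N,W,S,NW,NE}) = {N,S}, so X∖{N,S} = {E,W,NW,NE}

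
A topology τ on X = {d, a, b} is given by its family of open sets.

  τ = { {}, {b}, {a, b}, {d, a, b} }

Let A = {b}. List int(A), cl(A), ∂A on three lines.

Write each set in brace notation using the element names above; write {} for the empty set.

interior: largest open inside A is {b} (from {}, {b})
cl via duality: int({d, a}) = {}, so X∖{} = {d, a, b}
cl∖int = {d, a}

int(A) = {b}
cl(A)  = {d, a, b}
∂A     = {d, a}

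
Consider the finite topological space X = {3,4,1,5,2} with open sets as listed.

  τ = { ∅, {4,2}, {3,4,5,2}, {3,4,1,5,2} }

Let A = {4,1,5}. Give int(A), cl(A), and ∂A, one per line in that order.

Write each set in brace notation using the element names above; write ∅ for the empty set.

opens ⊆ A: ∅; union → int = ∅
complement {3,2}; its interior ∅; cl(A) = X∖∅ = {3,4,1,5,2}
boundary = {3,4,1,5,2} ∖ ∅ = {3,4,1,5,2}

int(A) = ∅
cl(A)  = {3,4,1,5,2}
∂A     = {3,4,1,5,2}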